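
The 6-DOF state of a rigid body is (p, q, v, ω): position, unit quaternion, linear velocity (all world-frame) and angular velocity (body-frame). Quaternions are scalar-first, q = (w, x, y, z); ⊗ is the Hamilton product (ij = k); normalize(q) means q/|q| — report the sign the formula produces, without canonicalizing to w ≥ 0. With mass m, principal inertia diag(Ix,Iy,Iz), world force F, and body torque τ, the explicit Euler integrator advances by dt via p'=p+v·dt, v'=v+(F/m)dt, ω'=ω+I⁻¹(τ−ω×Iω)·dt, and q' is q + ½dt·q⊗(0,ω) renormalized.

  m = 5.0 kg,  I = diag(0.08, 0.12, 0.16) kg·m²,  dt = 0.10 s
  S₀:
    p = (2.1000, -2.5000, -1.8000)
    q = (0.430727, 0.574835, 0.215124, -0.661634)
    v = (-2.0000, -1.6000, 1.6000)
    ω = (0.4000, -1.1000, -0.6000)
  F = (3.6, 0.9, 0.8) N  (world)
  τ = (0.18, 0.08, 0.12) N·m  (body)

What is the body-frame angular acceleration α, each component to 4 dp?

α = (1.9200, 0.5067, 0.8600)

ω×(Iω) gyroscopic = (0.0264, 0.0192, -0.0176)
angular accel α = (1.9200, 0.5067, 0.8600)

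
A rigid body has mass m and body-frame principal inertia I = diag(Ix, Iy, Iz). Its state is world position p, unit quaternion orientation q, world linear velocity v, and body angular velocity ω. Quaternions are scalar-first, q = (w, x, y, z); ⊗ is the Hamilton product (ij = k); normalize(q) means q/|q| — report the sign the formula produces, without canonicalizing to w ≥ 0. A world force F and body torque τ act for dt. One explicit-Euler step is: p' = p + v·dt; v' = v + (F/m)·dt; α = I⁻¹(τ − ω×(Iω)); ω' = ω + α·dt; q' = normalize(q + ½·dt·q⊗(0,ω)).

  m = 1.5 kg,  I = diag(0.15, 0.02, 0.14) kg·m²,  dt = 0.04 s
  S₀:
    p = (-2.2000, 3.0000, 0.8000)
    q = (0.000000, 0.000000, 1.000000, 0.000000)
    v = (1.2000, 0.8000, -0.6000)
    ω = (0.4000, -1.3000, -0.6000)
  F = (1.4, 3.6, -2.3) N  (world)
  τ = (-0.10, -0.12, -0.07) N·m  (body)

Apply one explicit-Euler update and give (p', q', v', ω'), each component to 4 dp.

p' = (-2.1520, 3.0320, 0.7760)
q' = (0.0260, -0.0120, 0.9996, -0.0080)
v' = (1.2373, 0.8960, -0.6613)
ω' = (0.3484, -1.5352, -0.6393)

a = F/m = (0.9333, 2.4000, -1.5333)
new position p' = (-2.1520, 3.0320, 0.7760)
v + (F/m)dt = (1.2373, 0.8960, -0.6613)
ω×(Iω) gyroscopic = (0.0936, -0.0024, 0.0676)
α = I⁻¹(τ − ω×Iω) = (-1.2907, -5.8800, -0.9829)
ω' = ω + α·dt = (0.3484, -1.5352, -0.6393)
q⊗(0,ω) = (1.3000000, -0.6000000, 0.0000000, -0.4000000)
q' = normalize(q + ½dt·q⊗(0,ω)) = (0.0260, -0.0120, 0.9996, -0.0080)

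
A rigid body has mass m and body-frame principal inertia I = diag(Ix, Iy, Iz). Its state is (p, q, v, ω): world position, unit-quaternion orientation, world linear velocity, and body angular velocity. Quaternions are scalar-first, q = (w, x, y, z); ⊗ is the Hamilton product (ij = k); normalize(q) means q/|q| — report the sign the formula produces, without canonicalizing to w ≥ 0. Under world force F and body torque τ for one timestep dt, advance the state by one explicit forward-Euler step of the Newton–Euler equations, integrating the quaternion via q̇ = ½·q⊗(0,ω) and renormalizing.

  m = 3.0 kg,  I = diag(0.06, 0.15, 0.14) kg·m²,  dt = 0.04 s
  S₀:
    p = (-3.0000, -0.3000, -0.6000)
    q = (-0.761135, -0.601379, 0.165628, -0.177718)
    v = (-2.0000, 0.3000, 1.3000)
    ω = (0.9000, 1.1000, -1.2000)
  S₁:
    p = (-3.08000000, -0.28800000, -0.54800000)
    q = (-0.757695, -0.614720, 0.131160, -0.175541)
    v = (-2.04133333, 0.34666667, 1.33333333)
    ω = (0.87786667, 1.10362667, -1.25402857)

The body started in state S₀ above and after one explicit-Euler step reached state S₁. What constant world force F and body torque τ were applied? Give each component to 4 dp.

F = (-3.1000, 3.5000, 2.5000)
τ = (-0.0200, 0.1000, -0.1000)

v₁ − v₀ = (-0.04133333, 0.04666667, 0.03333333)
m·(v₁−v₀)/dt = (-3.1000, 3.5000, 2.5000)
rate change Δω = (-0.02213333, 0.00362667, -0.05402857)
gyro term ω₀×Iω₀ = (0.0132, 0.0864, 0.0891)
I·α + gyro = (-0.0200, 0.1000, -0.1000)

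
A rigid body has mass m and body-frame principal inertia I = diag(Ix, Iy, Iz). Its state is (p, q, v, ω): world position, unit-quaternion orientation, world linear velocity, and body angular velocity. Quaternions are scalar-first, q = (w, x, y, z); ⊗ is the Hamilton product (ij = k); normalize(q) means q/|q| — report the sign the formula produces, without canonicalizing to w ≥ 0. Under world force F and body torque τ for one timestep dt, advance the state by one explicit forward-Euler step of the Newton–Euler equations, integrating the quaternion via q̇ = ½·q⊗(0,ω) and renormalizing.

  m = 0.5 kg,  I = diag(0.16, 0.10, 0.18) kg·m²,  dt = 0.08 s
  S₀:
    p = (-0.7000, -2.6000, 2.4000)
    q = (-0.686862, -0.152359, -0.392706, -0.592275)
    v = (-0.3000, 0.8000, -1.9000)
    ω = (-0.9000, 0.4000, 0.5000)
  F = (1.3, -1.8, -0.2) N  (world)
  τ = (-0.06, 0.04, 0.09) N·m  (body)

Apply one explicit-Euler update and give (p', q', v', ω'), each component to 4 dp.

p' = (-0.7240, -2.5360, 2.2480)
q' = (-0.6736, -0.1259, -0.3790, -0.6220)
v' = (-0.0920, 0.5120, -1.9320)
ω' = (-0.9380, 0.4248, 0.5304)

angular accel α = (-0.4750, 0.3100, 0.3800)
ω' = ω + α·dt = (-0.9380, 0.4248, 0.5304)
2q̇ = q⊗(0,ω) = (0.3160968, 0.6587328, 0.3344822, -0.7578100)
q' = normalize(q + ½dt·q⊗(0,ω)) = (-0.6736, -0.1259, -0.3790, -0.6220)
new position p' = (-0.7240, -2.5360, 2.2480)
v' = v + a·dt = (-0.0920, 0.5120, -1.9320)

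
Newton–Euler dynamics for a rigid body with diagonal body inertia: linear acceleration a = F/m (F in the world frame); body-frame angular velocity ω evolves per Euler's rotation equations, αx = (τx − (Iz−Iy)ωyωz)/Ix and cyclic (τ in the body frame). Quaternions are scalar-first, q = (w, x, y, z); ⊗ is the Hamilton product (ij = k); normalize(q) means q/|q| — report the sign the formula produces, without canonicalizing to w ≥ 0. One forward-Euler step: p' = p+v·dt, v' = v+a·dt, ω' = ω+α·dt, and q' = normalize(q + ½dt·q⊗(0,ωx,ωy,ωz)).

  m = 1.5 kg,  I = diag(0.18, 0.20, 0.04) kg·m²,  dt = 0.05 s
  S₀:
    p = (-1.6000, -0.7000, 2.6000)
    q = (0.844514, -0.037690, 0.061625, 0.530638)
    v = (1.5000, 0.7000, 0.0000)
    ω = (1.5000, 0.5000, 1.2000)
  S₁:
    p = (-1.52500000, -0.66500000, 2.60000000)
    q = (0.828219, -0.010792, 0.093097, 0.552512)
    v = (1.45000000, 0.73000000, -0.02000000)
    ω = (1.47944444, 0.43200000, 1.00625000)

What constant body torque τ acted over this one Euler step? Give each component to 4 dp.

τ = (-0.1700, -0.0200, -0.1400)

Δω = ω₁−ω₀ = (-0.02055556, -0.06800000, -0.19375000)
I·α + gyro = (-0.1700, -0.0200, -0.1400)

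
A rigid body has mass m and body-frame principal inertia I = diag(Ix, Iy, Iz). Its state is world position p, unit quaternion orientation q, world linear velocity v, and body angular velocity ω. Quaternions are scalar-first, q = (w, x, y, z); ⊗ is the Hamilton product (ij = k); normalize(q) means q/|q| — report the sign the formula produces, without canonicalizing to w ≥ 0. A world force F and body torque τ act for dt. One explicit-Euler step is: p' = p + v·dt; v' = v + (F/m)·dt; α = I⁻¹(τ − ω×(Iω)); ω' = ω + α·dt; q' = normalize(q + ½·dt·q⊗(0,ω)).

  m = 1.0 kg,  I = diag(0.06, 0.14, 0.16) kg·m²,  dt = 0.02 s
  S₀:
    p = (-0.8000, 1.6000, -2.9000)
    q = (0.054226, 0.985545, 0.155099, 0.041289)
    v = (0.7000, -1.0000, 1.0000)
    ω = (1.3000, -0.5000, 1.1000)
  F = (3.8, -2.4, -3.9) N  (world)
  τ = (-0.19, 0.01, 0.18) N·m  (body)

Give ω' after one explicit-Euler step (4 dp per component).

ω' = (1.2403, -0.4781, 1.1290)

(τ − ω×Iω)/I = (-2.9833, 1.0929, 1.4500)
new body rate ω' = (1.2403, -0.4781, 1.1290)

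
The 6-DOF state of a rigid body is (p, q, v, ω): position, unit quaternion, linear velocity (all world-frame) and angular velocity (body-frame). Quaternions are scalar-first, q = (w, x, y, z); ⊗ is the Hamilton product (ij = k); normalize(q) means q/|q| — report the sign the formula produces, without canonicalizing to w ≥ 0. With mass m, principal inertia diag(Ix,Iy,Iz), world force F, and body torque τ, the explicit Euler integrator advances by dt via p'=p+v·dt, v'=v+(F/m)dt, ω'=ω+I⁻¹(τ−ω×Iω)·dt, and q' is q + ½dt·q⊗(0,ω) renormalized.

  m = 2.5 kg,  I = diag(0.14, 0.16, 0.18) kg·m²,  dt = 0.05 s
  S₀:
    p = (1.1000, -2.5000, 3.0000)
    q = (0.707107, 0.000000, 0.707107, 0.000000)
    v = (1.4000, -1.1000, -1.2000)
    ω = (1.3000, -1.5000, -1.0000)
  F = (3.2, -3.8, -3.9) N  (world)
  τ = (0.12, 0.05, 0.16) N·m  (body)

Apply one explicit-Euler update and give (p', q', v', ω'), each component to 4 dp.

(τ − ω×Iω)/I = (0.6429, -0.0125, 1.1056)
ω' = ω + α·dt = (1.3321, -1.5006, -0.9447)
2q̇ = q⊗(0,ω) = (1.0606605, 0.2121321, -1.0606605, -1.6263461)
q + ½dt·q⊗(0,ω), renormalized = (0.7325, 0.0053, 0.6795, -0.0406)
a = (1.2800, -1.5200, -1.5600)
p' = p + v·dt = (1.1700, -2.5550, 2.9400)
v' = v + a·dt = (1.4640, -1.1760, -1.2780)

p' = (1.1700, -2.5550, 2.9400)
q' = (0.7325, 0.0053, 0.6795, -0.0406)
v' = (1.4640, -1.1760, -1.2780)
ω' = (1.3321, -1.5006, -0.9447)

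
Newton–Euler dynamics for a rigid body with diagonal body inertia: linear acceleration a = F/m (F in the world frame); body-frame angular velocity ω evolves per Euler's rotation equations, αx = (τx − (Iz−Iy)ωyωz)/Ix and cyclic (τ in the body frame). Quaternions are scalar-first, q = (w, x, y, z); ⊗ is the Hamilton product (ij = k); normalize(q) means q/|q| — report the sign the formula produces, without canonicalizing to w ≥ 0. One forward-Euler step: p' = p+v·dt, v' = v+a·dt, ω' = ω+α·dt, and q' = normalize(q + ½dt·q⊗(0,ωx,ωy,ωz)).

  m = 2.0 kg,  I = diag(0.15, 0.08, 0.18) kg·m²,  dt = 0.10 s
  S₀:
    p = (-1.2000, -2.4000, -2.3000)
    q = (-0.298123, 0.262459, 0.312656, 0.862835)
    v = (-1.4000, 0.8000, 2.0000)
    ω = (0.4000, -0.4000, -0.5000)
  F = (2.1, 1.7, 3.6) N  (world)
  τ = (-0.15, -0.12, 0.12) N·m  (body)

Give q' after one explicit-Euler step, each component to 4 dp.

2q̇ = q⊗(0,ω) = (0.4514963, 0.0695568, 0.5956127, -0.0809845)
q + ½dt·q⊗(0,ω), renormalized = (-0.2754, 0.2657, 0.3422, 0.8582)

q' = (-0.2754, 0.2657, 0.3422, 0.8582)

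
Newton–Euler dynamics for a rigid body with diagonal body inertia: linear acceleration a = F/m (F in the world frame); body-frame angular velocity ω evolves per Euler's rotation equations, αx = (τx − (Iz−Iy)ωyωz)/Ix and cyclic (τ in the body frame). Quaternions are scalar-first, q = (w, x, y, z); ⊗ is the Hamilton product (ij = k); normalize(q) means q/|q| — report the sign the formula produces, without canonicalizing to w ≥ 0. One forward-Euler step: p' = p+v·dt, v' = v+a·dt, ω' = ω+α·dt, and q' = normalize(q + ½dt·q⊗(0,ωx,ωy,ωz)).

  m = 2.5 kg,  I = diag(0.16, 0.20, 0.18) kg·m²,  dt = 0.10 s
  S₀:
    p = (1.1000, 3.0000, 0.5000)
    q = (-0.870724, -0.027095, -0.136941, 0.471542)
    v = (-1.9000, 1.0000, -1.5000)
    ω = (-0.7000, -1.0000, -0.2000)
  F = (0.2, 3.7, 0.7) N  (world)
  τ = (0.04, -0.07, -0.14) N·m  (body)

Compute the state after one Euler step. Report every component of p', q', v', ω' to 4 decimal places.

linear accel F/m = (0.0800, 1.4800, 0.2800)
p + v·dt = (0.9100, 3.1000, 0.3500)
new velocity v' = (-1.8920, 1.1480, -1.4720)
precession coupling ω×(Iω) = (-0.0040, -0.0028, 0.0280)
(τ − ω×Iω)/I = (0.2750, -0.3360, -0.9333)
ω + α·dt = (-0.6725, -1.0336, -0.2933)
Hamilton product q⊗(0,ω) = (-0.0615991, 1.1084370, 0.5352256, 0.1053811)
q + ½dt·q⊗(0,ω), renormalized = (-0.8721, 0.0283, -0.1100, 0.4759)

p' = (0.9100, 3.1000, 0.3500)
q' = (-0.8721, 0.0283, -0.1100, 0.4759)
v' = (-1.8920, 1.1480, -1.4720)
ω' = (-0.6725, -1.0336, -0.2933)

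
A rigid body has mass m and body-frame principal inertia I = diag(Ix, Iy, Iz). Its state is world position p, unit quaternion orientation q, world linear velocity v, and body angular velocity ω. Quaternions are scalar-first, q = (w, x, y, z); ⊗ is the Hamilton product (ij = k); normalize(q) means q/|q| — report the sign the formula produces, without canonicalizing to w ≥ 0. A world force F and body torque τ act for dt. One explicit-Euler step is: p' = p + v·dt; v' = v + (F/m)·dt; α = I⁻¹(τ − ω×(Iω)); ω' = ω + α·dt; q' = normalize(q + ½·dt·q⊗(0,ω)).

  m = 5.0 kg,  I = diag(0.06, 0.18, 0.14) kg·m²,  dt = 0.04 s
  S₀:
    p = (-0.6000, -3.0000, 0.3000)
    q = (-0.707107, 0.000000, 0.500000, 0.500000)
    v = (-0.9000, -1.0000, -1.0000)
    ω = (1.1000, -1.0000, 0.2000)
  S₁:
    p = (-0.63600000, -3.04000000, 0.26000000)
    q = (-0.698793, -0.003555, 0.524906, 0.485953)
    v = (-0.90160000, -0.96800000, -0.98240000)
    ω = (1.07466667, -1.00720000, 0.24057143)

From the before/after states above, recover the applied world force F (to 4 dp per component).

velocity change Δv = (-0.00160000, 0.03200000, 0.01760000)
m·(v₁−v₀)/dt = (-0.2000, 4.0000, 2.2000)

F = (-0.2000, 4.0000, 2.2000)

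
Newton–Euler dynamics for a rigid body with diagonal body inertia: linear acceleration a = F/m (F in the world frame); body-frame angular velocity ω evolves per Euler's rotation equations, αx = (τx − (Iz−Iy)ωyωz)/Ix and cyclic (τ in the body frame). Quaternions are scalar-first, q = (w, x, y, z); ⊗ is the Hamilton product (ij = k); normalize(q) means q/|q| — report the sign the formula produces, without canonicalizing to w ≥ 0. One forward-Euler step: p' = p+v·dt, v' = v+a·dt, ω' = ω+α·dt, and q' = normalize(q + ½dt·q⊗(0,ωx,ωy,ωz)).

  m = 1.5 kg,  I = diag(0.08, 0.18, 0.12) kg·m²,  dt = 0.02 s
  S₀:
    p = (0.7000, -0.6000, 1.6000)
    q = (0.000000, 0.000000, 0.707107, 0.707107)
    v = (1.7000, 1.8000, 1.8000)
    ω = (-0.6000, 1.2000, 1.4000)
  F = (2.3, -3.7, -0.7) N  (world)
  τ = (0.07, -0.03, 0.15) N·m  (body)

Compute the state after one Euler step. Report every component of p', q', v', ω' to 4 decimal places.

p' = (0.7340, -0.5640, 1.6360)
q' = (-0.0184, 0.0014, 0.7027, 0.7112)
v' = (1.7307, 1.7507, 1.7907)
ω' = (-0.5573, 1.1929, 1.4370)

p' = p + v·dt = (0.7340, -0.5640, 1.6360)
new velocity v' = (1.7307, 1.7507, 1.7907)
precession coupling ω×(Iω) = (-0.1008, 0.0336, -0.0720)
angular accel α = (2.1350, -0.3533, 1.8500)
ω' = ω + α·dt = (-0.5573, 1.1929, 1.4370)
q⊗(0,ω) = (-1.8384782, 0.1414214, -0.4242642, 0.4242642)
q' = normalize(q + ½dt·q⊗(0,ω)) = (-0.0184, 0.0014, 0.7027, 0.7112)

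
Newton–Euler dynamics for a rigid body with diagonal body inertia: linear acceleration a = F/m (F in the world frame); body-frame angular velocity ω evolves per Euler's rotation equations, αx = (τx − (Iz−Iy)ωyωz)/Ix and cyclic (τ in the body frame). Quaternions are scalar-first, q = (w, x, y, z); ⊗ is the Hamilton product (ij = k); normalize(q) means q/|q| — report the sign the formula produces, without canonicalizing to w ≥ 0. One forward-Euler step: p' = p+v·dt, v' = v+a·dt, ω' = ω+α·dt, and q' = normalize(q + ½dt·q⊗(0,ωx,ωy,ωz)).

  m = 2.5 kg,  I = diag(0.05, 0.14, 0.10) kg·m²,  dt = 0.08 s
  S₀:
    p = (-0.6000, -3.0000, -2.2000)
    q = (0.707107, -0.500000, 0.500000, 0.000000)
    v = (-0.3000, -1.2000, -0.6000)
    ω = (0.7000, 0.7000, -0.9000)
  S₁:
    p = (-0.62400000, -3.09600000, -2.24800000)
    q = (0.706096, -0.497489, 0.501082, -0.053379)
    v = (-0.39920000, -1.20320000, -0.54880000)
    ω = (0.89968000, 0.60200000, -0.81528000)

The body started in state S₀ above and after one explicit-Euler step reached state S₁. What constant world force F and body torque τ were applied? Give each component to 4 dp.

rate change Δω = (0.19968000, -0.09800000, 0.08472000)
applied torque τ = (0.1500, -0.1400, 0.1500)
v₁ − v₀ = (-0.09920000, -0.00320000, 0.05120000)
applied force F = (-3.1000, -0.1000, 1.6000)

F = (-3.1000, -0.1000, 1.6000)
τ = (0.1500, -0.1400, 0.1500)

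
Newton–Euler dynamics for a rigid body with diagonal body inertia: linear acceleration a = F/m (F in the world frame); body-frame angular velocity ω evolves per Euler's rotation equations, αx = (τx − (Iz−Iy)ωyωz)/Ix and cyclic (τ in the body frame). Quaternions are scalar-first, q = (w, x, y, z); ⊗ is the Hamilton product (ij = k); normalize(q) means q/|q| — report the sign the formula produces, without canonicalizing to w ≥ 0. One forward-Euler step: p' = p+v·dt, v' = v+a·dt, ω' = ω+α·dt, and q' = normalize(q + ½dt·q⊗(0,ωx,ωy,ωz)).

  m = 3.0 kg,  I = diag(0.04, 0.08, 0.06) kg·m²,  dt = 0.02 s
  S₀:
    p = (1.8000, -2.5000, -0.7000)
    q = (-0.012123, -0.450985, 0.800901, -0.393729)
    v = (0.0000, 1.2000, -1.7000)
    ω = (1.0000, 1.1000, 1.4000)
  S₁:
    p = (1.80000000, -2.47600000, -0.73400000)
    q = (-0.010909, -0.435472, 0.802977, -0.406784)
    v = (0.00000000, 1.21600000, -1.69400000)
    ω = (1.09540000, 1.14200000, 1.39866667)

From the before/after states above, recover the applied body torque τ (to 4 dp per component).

τ = (0.1600, 0.1400, 0.0400)

Δω = ω₁−ω₀ = (0.09540000, 0.04200000, -0.00133333)
gyro term ω₀×Iω₀ = (-0.0308, -0.0280, 0.0440)
τ = I·(Δω/dt) + ω₀×(Iω₀) = (0.1600, 0.1400, 0.0400)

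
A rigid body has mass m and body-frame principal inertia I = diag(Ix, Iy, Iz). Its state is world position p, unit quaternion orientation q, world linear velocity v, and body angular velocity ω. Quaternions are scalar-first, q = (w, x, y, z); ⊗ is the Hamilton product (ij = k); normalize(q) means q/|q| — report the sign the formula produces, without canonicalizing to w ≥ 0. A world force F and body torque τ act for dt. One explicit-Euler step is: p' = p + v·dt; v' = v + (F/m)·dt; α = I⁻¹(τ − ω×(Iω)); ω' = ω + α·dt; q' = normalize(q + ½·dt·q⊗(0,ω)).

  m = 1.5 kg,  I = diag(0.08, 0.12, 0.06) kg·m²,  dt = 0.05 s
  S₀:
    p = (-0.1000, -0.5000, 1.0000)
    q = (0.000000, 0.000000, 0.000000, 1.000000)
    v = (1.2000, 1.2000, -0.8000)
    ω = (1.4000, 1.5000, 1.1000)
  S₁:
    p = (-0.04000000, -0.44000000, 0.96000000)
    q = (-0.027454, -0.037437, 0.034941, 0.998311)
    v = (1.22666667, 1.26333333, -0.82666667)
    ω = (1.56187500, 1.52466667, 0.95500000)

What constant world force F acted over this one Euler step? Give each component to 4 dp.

F = (0.8000, 1.9000, -0.8000)

v₁ − v₀ = (0.02666667, 0.06333333, -0.02666667)
applied force F = (0.8000, 1.9000, -0.8000)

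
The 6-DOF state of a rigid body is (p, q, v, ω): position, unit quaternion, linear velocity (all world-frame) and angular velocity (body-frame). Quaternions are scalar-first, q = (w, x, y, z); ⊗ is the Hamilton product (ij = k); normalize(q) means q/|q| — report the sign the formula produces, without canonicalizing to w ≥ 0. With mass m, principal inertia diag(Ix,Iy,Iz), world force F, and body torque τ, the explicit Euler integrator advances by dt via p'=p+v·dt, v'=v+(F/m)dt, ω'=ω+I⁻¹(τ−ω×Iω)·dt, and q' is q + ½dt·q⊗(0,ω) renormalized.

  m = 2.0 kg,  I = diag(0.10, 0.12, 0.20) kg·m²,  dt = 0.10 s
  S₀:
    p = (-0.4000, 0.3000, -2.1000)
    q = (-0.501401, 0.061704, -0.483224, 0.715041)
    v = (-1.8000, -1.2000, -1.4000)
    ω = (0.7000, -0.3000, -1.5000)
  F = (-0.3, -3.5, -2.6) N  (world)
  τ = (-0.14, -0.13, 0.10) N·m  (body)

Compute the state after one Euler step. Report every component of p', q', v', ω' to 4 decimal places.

gyro term ω×Iω = (0.0360, 0.1050, -0.0042)
α = I⁻¹(τ − ω×Iω) = (-1.7600, -1.9583, 0.5210)
new body rate ω' = (0.5240, -0.4958, -1.4479)
Hamilton product q⊗(0,ω) = (0.8844015, 0.5883676, 0.7435050, 1.0718471)
q + ½dt·q⊗(0,ω), renormalized = (-0.4556, 0.0908, -0.4445, 0.7659)
linear accel F/m = (-0.1500, -1.7500, -1.3000)
new position p' = (-0.5800, 0.1800, -2.2400)
v' = v + a·dt = (-1.8150, -1.3750, -1.5300)

p' = (-0.5800, 0.1800, -2.2400)
q' = (-0.4556, 0.0908, -0.4445, 0.7659)
v' = (-1.8150, -1.3750, -1.5300)
ω' = (0.5240, -0.4958, -1.4479)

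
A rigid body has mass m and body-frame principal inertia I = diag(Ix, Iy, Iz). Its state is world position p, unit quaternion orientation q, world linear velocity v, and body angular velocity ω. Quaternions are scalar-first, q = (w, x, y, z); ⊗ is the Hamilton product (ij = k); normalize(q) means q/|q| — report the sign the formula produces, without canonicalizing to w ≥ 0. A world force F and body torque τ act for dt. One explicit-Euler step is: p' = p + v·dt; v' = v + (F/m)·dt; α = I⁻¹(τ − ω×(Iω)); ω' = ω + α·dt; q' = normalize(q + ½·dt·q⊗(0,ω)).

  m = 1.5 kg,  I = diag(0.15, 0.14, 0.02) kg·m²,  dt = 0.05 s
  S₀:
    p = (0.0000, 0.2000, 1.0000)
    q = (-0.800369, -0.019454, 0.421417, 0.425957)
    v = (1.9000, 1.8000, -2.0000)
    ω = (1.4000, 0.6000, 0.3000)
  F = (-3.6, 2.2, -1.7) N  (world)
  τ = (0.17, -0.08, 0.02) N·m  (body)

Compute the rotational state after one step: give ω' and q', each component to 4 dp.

ω×(Iω) gyroscopic = (-0.0216, 0.0546, -0.0084)
α = I⁻¹(τ − ω×Iω) = (1.2773, -0.9614, 1.4200)
new body rate ω' = (1.4639, 0.5519, 0.3710)
2q̇ = q⊗(0,ω) = (-0.3534017, -1.2496657, 0.1219546, -0.8417669)
updated quaternion q' = (-0.8086, -0.0507, 0.4241, 0.4046)

ω' = (1.4639, 0.5519, 0.3710)
q' = (-0.8086, -0.0507, 0.4241, 0.4046)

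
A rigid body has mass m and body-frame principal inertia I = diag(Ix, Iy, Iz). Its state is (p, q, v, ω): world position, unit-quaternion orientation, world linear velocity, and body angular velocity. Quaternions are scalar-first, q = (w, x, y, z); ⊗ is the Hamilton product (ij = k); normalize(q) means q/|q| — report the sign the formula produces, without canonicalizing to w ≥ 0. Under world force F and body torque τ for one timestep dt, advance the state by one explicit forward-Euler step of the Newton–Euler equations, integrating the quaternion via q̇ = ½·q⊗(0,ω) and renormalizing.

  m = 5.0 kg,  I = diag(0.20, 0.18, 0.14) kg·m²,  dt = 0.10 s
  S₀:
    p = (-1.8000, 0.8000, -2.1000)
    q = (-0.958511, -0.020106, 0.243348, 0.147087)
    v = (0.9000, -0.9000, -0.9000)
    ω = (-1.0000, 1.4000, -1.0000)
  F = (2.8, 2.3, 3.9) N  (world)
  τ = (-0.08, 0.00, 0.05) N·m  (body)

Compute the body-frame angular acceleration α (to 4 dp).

ω×(Iω) gyroscopic = (0.0560, 0.0600, 0.0280)
α = I⁻¹(τ − ω×Iω) = (-0.6800, -0.3333, 0.1571)

α = (-0.6800, -0.3333, 0.1571)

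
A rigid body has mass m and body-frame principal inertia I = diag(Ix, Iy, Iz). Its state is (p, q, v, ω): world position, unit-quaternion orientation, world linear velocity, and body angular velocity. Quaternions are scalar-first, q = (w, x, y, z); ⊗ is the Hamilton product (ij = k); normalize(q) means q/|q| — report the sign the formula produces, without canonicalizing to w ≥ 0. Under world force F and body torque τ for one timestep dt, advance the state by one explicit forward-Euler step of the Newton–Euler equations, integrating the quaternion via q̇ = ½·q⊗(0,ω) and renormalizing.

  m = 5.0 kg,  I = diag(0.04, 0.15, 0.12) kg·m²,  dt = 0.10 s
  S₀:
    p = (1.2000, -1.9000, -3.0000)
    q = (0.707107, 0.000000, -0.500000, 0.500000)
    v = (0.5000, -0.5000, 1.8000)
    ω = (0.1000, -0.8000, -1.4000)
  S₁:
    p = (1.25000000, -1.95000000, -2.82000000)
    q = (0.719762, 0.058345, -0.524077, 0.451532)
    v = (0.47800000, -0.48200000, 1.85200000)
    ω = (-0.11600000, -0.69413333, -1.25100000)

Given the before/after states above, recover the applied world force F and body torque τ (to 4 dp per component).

Δv = v₁−v₀ = (-0.02200000, 0.01800000, 0.05200000)
applied force F = (-1.1000, 0.9000, 2.6000)
rate change Δω = (-0.21600000, 0.10586667, 0.14900000)
τ = I·(Δω/dt) + ω₀×(Iω₀) = (-0.1200, 0.1700, 0.1700)

F = (-1.1000, 0.9000, 2.6000)
τ = (-0.1200, 0.1700, 0.1700)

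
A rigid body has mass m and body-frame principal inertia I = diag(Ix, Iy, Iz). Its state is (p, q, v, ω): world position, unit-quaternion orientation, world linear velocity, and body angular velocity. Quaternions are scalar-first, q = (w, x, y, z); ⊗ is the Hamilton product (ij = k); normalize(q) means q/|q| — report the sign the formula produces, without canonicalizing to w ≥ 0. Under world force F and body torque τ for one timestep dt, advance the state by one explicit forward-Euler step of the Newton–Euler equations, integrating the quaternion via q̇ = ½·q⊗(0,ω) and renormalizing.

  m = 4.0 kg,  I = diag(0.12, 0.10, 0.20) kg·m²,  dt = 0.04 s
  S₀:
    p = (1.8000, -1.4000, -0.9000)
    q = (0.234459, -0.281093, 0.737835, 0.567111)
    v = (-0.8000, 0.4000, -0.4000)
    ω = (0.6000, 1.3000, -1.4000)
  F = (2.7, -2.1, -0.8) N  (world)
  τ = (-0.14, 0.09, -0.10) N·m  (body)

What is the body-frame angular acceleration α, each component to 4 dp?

α = (0.3500, 0.2280, -0.4220)

ω×(Iω) gyroscopic = (-0.1820, 0.0672, -0.0156)
(τ − ω×Iω)/I = (0.3500, 0.2280, -0.4220)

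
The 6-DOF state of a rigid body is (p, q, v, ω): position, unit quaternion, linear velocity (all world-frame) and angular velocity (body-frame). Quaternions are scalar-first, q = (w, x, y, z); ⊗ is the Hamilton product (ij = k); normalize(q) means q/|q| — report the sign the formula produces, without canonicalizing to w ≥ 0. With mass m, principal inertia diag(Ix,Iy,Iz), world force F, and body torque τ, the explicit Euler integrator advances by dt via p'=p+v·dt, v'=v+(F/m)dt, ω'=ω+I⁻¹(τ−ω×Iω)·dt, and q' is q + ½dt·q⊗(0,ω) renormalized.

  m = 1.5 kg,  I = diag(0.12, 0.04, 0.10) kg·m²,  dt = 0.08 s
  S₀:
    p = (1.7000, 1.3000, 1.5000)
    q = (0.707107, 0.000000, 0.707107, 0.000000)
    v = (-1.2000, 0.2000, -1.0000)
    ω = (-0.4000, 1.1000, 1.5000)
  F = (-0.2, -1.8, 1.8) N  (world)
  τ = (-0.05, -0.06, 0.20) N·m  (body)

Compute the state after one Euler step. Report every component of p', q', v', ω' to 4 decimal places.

p' = (1.6040, 1.3160, 1.4200)
q' = (0.6740, 0.0310, 0.7361, 0.0536)
v' = (-1.2107, 0.1040, -0.9040)
ω' = (-0.4993, 1.0040, 1.6318)

angular accel α = (-1.2417, -1.2000, 1.6480)
new body rate ω' = (-0.4993, 1.0040, 1.6318)
2q̇ = q⊗(0,ω) = (-0.7778177, 0.7778177, 0.7778177, 1.3435033)
q' = normalize(q + ½dt·q⊗(0,ω)) = (0.6740, 0.0310, 0.7361, 0.0536)
a = (-0.1333, -1.2000, 1.2000)
new position p' = (1.6040, 1.3160, 1.4200)
v' = v + a·dt = (-1.2107, 0.1040, -0.9040)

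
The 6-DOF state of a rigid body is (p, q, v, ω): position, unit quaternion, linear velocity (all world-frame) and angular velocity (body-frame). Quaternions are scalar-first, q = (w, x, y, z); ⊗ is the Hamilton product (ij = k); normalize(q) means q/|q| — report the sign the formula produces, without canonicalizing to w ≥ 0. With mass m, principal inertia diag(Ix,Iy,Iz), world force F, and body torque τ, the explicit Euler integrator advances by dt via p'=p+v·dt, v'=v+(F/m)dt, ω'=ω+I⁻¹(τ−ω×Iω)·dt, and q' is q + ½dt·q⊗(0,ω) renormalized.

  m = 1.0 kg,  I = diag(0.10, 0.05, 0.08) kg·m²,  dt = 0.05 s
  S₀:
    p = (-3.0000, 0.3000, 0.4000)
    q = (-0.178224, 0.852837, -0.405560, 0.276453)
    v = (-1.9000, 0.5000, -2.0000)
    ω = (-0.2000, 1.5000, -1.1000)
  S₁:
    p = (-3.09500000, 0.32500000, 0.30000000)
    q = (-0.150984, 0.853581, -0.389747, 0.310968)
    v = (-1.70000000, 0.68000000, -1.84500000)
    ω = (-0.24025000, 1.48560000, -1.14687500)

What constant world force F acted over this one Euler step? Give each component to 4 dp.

F = (4.0000, 3.6000, 3.1000)

Δv = v₁−v₀ = (0.20000000, 0.18000000, 0.15500000)
m·(v₁−v₀)/dt = (4.0000, 3.6000, 3.1000)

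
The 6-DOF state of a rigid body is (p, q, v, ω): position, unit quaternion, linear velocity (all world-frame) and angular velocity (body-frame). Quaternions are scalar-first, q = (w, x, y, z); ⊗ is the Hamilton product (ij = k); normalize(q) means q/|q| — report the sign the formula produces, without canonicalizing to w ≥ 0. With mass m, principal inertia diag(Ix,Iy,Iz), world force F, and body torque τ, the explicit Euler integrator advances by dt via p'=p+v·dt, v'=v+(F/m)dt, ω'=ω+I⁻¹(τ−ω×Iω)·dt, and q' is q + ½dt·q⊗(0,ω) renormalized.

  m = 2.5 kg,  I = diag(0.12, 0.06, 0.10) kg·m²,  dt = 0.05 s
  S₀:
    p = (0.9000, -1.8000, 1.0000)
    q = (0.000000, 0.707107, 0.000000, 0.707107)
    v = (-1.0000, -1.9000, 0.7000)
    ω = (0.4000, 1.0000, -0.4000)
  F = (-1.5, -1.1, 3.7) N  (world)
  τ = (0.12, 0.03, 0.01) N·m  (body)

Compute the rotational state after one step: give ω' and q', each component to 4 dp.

ω' = (0.4567, 1.0277, -0.3830)
q' = (0.0000, 0.6891, 0.0141, 0.7245)

gyro term ω×Iω = (-0.0160, -0.0032, -0.0240)
angular accel α = (1.1333, 0.5533, 0.3400)
ω + α·dt = (0.4567, 1.0277, -0.3830)
2q̇ = q⊗(0,ω) = (0.0000000, -0.7071070, 0.5656856, 0.7071070)
q + ½dt·q⊗(0,ω), renormalized = (0.0000, 0.6891, 0.0141, 0.7245)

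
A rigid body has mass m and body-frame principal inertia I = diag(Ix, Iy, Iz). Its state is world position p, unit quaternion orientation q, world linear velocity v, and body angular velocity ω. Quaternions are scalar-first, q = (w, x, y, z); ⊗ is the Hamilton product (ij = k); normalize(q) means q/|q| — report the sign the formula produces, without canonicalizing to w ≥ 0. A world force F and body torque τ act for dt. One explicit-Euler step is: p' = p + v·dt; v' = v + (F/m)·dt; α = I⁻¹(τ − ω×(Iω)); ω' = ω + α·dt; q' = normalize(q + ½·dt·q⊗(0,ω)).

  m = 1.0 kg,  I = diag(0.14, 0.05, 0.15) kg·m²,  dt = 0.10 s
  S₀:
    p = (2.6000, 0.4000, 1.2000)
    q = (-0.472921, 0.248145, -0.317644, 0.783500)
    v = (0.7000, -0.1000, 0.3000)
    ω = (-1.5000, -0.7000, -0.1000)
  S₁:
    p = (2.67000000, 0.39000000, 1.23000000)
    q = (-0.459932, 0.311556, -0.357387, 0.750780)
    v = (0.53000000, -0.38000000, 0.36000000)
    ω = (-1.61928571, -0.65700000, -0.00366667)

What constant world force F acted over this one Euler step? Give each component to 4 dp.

F = (-1.7000, -2.8000, 0.6000)

Δv = v₁−v₀ = (-0.17000000, -0.28000000, 0.06000000)
m·(v₁−v₀)/dt = (-1.7000, -2.8000, 0.6000)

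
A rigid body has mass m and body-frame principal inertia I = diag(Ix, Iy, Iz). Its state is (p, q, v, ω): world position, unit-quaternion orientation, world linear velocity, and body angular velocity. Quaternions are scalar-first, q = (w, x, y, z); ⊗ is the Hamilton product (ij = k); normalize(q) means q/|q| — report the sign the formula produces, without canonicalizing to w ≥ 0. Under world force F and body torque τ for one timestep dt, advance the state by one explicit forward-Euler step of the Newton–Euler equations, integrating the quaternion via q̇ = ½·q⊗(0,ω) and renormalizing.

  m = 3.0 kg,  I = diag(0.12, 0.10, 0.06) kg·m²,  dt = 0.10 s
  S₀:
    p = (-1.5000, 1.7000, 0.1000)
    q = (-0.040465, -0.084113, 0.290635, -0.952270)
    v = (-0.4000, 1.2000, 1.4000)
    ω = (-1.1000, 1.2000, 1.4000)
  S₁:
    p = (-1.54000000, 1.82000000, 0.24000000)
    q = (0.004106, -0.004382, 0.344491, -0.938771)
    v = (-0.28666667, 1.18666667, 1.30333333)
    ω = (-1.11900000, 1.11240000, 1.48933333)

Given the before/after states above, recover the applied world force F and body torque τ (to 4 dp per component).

velocity change Δv = (0.11333333, -0.01333333, -0.09666667)
F = m·Δv/dt = (3.4000, -0.4000, -2.9000)
Δω = ω₁−ω₀ = (-0.01900000, -0.08760000, 0.08933333)
applied torque τ = (-0.0900, -0.1800, 0.0800)

F = (3.4000, -0.4000, -2.9000)
τ = (-0.0900, -0.1800, 0.0800)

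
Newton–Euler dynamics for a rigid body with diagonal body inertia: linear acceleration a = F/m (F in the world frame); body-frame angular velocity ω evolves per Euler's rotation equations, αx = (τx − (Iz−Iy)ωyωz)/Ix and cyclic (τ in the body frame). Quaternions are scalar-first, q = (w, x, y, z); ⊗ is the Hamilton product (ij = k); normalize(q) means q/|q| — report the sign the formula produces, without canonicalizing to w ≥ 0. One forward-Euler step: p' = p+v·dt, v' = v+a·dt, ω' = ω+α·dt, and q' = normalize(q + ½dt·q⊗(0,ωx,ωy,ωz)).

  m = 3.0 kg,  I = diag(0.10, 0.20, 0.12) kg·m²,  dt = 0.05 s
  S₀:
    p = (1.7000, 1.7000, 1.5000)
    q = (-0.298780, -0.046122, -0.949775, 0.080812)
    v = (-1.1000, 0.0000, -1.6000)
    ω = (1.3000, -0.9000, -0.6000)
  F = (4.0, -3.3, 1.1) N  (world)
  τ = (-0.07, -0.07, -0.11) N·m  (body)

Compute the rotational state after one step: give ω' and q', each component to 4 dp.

ω' = (1.2866, -0.9214, -0.5971)
q' = (-0.3172, -0.0397, -0.9403, 0.1171)

ω×(Iω) gyroscopic = (-0.0432, 0.0156, -0.1170)
angular accel α = (-0.2680, -0.4280, 0.0583)
ω' = ω + α·dt = (1.2866, -0.9214, -0.5971)
q⊗(0,ω) = (-0.7463517, 0.2541818, 0.3462844, 1.4554853)
updated quaternion q' = (-0.3172, -0.0397, -0.9403, 0.1171)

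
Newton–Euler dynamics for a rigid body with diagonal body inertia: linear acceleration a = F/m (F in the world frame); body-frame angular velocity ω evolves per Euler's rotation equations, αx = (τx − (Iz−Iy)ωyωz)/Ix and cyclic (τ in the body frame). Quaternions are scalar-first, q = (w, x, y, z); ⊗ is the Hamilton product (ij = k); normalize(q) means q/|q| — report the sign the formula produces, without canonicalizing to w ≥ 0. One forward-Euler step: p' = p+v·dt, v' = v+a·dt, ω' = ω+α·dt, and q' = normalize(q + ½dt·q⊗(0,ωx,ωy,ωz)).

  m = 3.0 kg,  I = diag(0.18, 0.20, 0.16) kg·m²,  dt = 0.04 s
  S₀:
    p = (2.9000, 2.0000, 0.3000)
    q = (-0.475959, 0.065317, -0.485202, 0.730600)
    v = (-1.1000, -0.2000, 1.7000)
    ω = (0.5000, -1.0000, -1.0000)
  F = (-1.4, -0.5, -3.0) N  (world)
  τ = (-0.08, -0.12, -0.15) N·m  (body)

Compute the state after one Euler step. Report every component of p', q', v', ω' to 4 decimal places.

α = I⁻¹(τ − ω×Iω) = (-0.2222, -0.5500, -0.8750)
ω + α·dt = (0.4911, -1.0220, -1.0350)
2q̇ = q⊗(0,ω) = (0.2127395, 0.9778225, 0.9065760, 0.6532430)
updated quaternion q' = (-0.4715, 0.0848, -0.4669, 0.7433)
p' = p + v·dt = (2.8560, 1.9920, 0.3680)
v' = v + a·dt = (-1.1187, -0.2067, 1.6600)

p' = (2.8560, 1.9920, 0.3680)
q' = (-0.4715, 0.0848, -0.4669, 0.7433)
v' = (-1.1187, -0.2067, 1.6600)
ω' = (0.4911, -1.0220, -1.0350)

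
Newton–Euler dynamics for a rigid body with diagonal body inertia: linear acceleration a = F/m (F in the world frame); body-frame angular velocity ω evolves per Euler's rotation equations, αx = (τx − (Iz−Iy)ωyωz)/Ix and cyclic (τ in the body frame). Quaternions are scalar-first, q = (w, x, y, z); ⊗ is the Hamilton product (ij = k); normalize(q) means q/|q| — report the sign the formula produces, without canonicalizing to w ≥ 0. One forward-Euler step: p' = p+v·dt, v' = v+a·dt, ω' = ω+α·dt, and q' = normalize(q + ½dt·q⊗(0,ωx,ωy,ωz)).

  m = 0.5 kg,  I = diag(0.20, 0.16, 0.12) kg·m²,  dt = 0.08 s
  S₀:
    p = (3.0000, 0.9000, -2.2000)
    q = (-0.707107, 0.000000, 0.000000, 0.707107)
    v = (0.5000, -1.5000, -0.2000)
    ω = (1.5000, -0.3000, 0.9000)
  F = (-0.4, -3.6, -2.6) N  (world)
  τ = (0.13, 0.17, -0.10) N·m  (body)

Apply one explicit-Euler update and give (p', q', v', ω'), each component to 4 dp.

precession coupling ω×(Iω) = (0.0108, 0.1080, 0.0180)
angular accel α = (0.5960, 0.3875, -0.9833)
new body rate ω' = (1.5477, -0.2690, 0.8213)
q⊗(0,ω) = (-0.6363963, -0.8485284, 1.2727926, -0.6363963)
updated quaternion q' = (-0.7307, -0.0339, 0.0508, 0.6799)
linear accel F/m = (-0.8000, -7.2000, -5.2000)
p + v·dt = (3.0400, 0.7800, -2.2160)
new velocity v' = (0.4360, -2.0760, -0.6160)

p' = (3.0400, 0.7800, -2.2160)
q' = (-0.7307, -0.0339, 0.0508, 0.6799)
v' = (0.4360, -2.0760, -0.6160)
ω' = (1.5477, -0.2690, 0.8213)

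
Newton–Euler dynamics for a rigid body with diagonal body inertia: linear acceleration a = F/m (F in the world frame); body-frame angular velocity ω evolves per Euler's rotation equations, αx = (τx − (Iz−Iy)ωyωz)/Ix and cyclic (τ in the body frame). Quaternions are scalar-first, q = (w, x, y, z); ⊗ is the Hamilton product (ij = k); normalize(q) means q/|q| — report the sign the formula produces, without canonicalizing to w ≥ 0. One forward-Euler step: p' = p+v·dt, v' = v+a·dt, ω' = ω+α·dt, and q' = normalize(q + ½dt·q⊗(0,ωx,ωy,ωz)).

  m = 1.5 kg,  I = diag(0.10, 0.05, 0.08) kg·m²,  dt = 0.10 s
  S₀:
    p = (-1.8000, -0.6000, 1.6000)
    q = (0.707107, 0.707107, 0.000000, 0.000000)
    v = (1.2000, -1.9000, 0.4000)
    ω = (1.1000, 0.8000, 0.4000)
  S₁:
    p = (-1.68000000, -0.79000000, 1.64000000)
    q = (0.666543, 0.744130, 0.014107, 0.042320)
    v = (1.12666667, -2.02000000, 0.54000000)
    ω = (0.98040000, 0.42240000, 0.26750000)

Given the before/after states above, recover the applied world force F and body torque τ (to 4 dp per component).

F = (-1.1000, -1.8000, 2.1000)
τ = (-0.1100, -0.1800, -0.1500)

ω₁ − ω₀ = (-0.11960000, -0.37760000, -0.13250000)
precession coupling = (0.0096, 0.0088, -0.0440)
I·α + gyro = (-0.1100, -0.1800, -0.1500)
v₁ − v₀ = (-0.07333333, -0.12000000, 0.14000000)
applied force F = (-1.1000, -1.8000, 2.1000)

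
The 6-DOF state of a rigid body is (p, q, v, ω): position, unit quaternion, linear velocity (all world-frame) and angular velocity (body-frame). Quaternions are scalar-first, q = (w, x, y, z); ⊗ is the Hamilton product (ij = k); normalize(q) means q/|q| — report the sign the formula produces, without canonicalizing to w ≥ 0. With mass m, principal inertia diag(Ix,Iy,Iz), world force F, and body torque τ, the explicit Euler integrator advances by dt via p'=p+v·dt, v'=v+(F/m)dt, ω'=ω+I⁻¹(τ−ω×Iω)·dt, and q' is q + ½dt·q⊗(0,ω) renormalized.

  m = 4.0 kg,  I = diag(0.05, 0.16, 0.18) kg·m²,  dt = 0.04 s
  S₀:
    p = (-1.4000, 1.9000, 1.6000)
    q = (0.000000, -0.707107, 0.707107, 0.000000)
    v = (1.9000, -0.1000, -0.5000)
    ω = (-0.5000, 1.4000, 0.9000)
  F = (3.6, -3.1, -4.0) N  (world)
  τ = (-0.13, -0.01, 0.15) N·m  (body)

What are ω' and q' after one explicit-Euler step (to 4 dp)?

ω×(Iω) gyroscopic = (0.0252, 0.0585, -0.0770)
(τ − ω×Iω)/I = (-3.1040, -0.4281, 1.2611)
new body rate ω' = (-0.6242, 1.3829, 0.9504)
2q̇ = q⊗(0,ω) = (-1.3435033, 0.6363963, 0.6363963, -0.6363963)
q' = normalize(q + ½dt·q⊗(0,ω)) = (-0.0269, -0.6940, 0.7194, -0.0127)

ω' = (-0.6242, 1.3829, 0.9504)
q' = (-0.0269, -0.6940, 0.7194, -0.0127)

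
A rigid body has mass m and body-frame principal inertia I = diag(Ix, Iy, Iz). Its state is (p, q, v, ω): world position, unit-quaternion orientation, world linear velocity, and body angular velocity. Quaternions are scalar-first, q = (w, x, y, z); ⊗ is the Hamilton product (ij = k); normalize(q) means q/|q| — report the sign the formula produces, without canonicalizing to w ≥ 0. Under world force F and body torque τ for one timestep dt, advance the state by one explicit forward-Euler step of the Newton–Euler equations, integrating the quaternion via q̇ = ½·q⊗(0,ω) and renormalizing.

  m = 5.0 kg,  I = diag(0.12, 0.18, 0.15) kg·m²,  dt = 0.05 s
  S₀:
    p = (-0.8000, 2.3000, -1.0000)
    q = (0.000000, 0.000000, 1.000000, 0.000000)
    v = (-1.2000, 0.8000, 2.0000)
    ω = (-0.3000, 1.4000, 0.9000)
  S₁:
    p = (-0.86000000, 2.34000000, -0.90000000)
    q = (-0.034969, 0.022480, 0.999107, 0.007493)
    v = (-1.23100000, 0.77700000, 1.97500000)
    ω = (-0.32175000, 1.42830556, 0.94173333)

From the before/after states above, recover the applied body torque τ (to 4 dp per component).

τ = (-0.0900, 0.1100, 0.1000)

Δω = ω₁−ω₀ = (-0.02175000, 0.02830556, 0.04173333)
τ = I·(Δω/dt) + ω₀×(Iω₀) = (-0.0900, 0.1100, 0.1000)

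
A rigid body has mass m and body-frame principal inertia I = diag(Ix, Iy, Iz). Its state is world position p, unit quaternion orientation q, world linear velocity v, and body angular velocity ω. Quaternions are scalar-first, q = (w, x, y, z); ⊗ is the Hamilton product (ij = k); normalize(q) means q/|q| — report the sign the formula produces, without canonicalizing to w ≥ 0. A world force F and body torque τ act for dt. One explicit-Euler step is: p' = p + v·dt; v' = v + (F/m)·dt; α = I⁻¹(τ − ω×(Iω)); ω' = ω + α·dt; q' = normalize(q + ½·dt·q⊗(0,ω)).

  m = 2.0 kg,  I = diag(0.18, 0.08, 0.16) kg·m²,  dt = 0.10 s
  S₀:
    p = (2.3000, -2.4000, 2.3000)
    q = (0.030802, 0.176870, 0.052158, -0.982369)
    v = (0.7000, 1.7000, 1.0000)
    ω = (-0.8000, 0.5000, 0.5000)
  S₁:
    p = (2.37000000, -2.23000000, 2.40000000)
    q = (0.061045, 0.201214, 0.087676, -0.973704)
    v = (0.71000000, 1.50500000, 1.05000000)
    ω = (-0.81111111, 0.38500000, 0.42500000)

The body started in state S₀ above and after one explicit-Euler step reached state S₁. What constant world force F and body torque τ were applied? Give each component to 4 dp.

F = (0.2000, -3.9000, 1.0000)
τ = (0.0000, -0.1000, -0.0800)

Δv = v₁−v₀ = (0.01000000, -0.19500000, 0.05000000)
F = m·Δv/dt = (0.2000, -3.9000, 1.0000)
Δω = ω₁−ω₀ = (-0.01111111, -0.11500000, -0.07500000)
gyro term ω₀×Iω₀ = (0.0200, -0.0080, 0.0400)
τ = I·(Δω/dt) + ω₀×(Iω₀) = (0.0000, -0.1000, -0.0800)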